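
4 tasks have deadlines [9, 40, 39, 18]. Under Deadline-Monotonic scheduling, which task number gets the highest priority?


Sort tasks by relative deadline (ascending):
  Task 1: deadline = 9
  Task 4: deadline = 18
  Task 3: deadline = 39
  Task 2: deadline = 40
Priority order (highest first): [1, 4, 3, 2]
Highest priority task = 1

1


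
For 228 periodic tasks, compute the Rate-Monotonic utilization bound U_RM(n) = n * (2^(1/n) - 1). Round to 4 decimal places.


Compute 2^(1/228) = 1.0030447451
Subtract 1: 1.0030447451 - 1 = 0.0030447451
Multiply by n: 228 * 0.0030447451 = 0.6942018828
Round to 4 dp: 0.6942

0.6942


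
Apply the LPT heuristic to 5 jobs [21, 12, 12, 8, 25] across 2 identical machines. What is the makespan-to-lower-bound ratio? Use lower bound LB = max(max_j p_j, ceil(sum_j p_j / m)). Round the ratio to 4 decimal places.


LPT order: [25, 21, 12, 12, 8]
Machine loads after assignment: [37, 41]
LPT makespan = 41
Lower bound = max(max_job, ceil(total/2)) = max(25, 39) = 39
Ratio = 41 / 39 = 1.0513

1.0513


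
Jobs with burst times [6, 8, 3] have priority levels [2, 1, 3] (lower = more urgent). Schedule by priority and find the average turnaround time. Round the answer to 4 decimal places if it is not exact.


Sort by priority (ascending = highest first):
Order: [(1, 8), (2, 6), (3, 3)]
Completion times:
  Priority 1, burst=8, C=8
  Priority 2, burst=6, C=14
  Priority 3, burst=3, C=17
Average turnaround = 39/3 = 13.0

13.0


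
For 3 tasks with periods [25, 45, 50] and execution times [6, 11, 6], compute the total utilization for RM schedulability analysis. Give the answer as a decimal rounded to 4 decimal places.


Compute individual utilizations (exact fractions):
  Task 1: C/T = 6/25 (approx. 0.24)
  Task 2: C/T = 11/45 (approx. 0.2444)
  Task 3: C/T = 6/50 = 3/25 (approx. 0.12)
Total utilization U = 6/25 + 11/45 + 3/25 = 136/225
Rounded to 4 decimal places: U = 0.6044
RM (Liu & Layland) bound for 3 tasks = 0.779763; compare with U = 136/225 (approx. 0.604444)
U <= bound, so schedulable by RM sufficient condition.

0.6044


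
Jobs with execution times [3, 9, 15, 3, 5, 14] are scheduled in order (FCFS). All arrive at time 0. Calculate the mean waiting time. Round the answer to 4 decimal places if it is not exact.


FCFS order (as given): [3, 9, 15, 3, 5, 14]
Waiting times:
  Job 1: wait = 0
  Job 2: wait = 3
  Job 3: wait = 12
  Job 4: wait = 27
  Job 5: wait = 30
  Job 6: wait = 35
Sum of waiting times = 107
Average waiting time = 107/6 = 17.8333

17.8333


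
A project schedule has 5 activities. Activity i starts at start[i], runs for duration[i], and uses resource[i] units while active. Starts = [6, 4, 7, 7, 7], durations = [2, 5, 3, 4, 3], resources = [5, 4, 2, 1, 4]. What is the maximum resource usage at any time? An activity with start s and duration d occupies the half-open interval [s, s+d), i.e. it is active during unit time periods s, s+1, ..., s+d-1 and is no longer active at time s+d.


Each activity i is active on [start_i, start_i + duration_i).
Compute total resource usage per time slot:
  t=0: active resources = [], total = 0
  t=1: active resources = [], total = 0
  t=2: active resources = [], total = 0
  t=3: active resources = [], total = 0
  t=4: active resources = [4], total = 4
  t=5: active resources = [4], total = 4
  t=6: active resources = [5, 4], total = 9
  t=7: active resources = [5, 4, 2, 1, 4], total = 16
  t=8: active resources = [4, 2, 1, 4], total = 11
  t=9: active resources = [2, 1, 4], total = 7
  t=10: active resources = [1], total = 1
Peak resource demand = 16

16


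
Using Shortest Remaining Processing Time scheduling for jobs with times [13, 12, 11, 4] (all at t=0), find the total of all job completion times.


Since all jobs arrive at t=0, SRPT equals SPT ordering.
SPT order: [4, 11, 12, 13]
Completion times:
  Job 1: p=4, C=4
  Job 2: p=11, C=15
  Job 3: p=12, C=27
  Job 4: p=13, C=40
Total completion time = 4 + 15 + 27 + 40 = 86

86


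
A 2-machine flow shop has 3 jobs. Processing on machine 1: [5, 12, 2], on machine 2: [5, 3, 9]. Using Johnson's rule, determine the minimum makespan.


Apply Johnson's rule:
  Group 1 (a <= b): [(3, 2, 9), (1, 5, 5)]
  Group 2 (a > b): [(2, 12, 3)]
Optimal job order: [3, 1, 2]
Schedule:
  Job 3: M1 done at 2, M2 done at 11
  Job 1: M1 done at 7, M2 done at 16
  Job 2: M1 done at 19, M2 done at 22
Makespan = 22

22


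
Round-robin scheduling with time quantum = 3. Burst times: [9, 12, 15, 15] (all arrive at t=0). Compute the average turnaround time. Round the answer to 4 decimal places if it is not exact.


Time quantum = 3
Execution trace:
  J1 runs 3 units, time = 3
  J2 runs 3 units, time = 6
  J3 runs 3 units, time = 9
  J4 runs 3 units, time = 12
  J1 runs 3 units, time = 15
  J2 runs 3 units, time = 18
  J3 runs 3 units, time = 21
  J4 runs 3 units, time = 24
  J1 runs 3 units, time = 27
  J2 runs 3 units, time = 30
  J3 runs 3 units, time = 33
  J4 runs 3 units, time = 36
  J2 runs 3 units, time = 39
  J3 runs 3 units, time = 42
  J4 runs 3 units, time = 45
  J3 runs 3 units, time = 48
  J4 runs 3 units, time = 51
Finish times: [27, 39, 48, 51]
Average turnaround = 165/4 = 41.25

41.25


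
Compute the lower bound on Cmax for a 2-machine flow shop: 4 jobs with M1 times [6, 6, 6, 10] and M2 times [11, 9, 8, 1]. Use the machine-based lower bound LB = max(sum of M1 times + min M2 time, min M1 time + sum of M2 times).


LB1 = sum(M1 times) + min(M2 times) = 28 + 1 = 29
LB2 = min(M1 times) + sum(M2 times) = 6 + 29 = 35
Lower bound = max(LB1, LB2) = max(29, 35) = 35

35


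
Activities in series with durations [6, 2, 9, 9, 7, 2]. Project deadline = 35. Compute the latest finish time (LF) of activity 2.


LF(activity 2) = deadline - sum of successor durations
Successors: activities 3 through 6 with durations [9, 9, 7, 2]
Sum of successor durations = 27
LF = 35 - 27 = 8

8


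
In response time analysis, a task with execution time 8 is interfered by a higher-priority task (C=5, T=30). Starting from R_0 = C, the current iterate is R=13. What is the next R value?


R_next = C + ceil(R_prev / T_hp) * C_hp
ceil(13 / 30) = ceil(0.4333) = 1
Interference = 1 * 5 = 5
R_next = 8 + 5 = 13
R_next = R_prev, so the iteration has converged (response time = 13).

13


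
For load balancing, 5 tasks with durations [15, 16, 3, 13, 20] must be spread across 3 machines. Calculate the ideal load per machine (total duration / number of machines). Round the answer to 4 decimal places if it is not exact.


Total processing time = 15 + 16 + 3 + 13 + 20 = 67
Number of machines = 3
Ideal balanced load = 67 / 3 = 22.3333

22.3333


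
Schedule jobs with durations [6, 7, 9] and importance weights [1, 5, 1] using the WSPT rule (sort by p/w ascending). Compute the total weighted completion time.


Compute p/w ratios and sort ascending (WSPT): [(7, 5), (6, 1), (9, 1)]
Compute weighted completion times:
  Job (p=7,w=5): C=7, w*C=5*7=35
  Job (p=6,w=1): C=13, w*C=1*13=13
  Job (p=9,w=1): C=22, w*C=1*22=22
Total weighted completion time = 70

70


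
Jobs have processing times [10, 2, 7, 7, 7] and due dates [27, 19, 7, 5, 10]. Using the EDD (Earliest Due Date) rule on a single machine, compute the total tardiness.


Sort by due date (EDD order): [(7, 5), (7, 7), (7, 10), (2, 19), (10, 27)]
Compute completion times and tardiness:
  Job 1: p=7, d=5, C=7, tardiness=max(0,7-5)=2
  Job 2: p=7, d=7, C=14, tardiness=max(0,14-7)=7
  Job 3: p=7, d=10, C=21, tardiness=max(0,21-10)=11
  Job 4: p=2, d=19, C=23, tardiness=max(0,23-19)=4
  Job 5: p=10, d=27, C=33, tardiness=max(0,33-27)=6
Total tardiness = 30

30


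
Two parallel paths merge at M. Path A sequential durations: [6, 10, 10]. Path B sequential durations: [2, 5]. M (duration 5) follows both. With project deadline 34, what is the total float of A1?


Forward pass: ES(A1) = sum of predecessors on chain A = 0
EF = ES + duration = 0 + 6 = 6
Backward pass: LF(M) = deadline = 34; LS(M) = 34 - 5 = 29
LF(A1) = LS(M) - sum(successors on chain A) = 29 - 20 = 9
LS = LF - duration = 9 - 6 = 3
Total float = LS - ES = 3 - 0 = 3

3


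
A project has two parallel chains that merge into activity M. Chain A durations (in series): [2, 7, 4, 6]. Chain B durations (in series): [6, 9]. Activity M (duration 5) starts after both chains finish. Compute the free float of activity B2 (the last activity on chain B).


ES(B2) = sum of predecessors on chain B = 6
EF(B2) = ES + duration = 6 + 9 = 15
Successor of B2 is M. ES(M) = max(sum(A), sum(B)) = max(19, 15) = 19
Free float = ES(successor) - EF(current) = 19 - 15 = 4

4


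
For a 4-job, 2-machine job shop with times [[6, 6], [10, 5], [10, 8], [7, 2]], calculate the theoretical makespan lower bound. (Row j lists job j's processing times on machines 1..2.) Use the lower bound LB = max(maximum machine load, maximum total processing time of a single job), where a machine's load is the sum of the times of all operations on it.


Machine loads:
  Machine 1: 6 + 10 + 10 + 7 = 33
  Machine 2: 6 + 5 + 8 + 2 = 21
Max machine load = 33
Job totals:
  Job 1: 12
  Job 2: 15
  Job 3: 18
  Job 4: 9
Max job total = 18
Lower bound = max(33, 18) = 33

33


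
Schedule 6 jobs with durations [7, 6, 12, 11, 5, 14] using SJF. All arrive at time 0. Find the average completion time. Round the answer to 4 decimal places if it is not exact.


SJF order (ascending): [5, 6, 7, 11, 12, 14]
Completion times:
  Job 1: burst=5, C=5
  Job 2: burst=6, C=11
  Job 3: burst=7, C=18
  Job 4: burst=11, C=29
  Job 5: burst=12, C=41
  Job 6: burst=14, C=55
Average completion = 159/6 = 26.5

26.5


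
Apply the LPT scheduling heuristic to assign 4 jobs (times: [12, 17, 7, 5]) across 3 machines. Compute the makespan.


Sort jobs in decreasing order (LPT): [17, 12, 7, 5]
Assign each job to the least loaded machine:
  Machine 1: jobs [17], load = 17
  Machine 2: jobs [12], load = 12
  Machine 3: jobs [7, 5], load = 12
Makespan = max load = 17

17


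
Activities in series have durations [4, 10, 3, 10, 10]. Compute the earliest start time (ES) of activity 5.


Activity 5 starts after activities 1 through 4 complete.
Predecessor durations: [4, 10, 3, 10]
ES = 4 + 10 + 3 + 10 = 27

27


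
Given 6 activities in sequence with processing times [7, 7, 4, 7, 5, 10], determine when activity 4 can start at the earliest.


Activity 4 starts after activities 1 through 3 complete.
Predecessor durations: [7, 7, 4]
ES = 7 + 7 + 4 = 18

18


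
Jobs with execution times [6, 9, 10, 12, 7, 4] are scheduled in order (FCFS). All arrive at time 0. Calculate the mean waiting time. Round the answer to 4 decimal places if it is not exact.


FCFS order (as given): [6, 9, 10, 12, 7, 4]
Waiting times:
  Job 1: wait = 0
  Job 2: wait = 6
  Job 3: wait = 15
  Job 4: wait = 25
  Job 5: wait = 37
  Job 6: wait = 44
Sum of waiting times = 127
Average waiting time = 127/6 = 21.1667

21.1667


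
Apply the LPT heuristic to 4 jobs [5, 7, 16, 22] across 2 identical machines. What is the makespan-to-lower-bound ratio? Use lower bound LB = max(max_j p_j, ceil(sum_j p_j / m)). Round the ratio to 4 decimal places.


LPT order: [22, 16, 7, 5]
Machine loads after assignment: [27, 23]
LPT makespan = 27
Lower bound = max(max_job, ceil(total/2)) = max(22, 25) = 25
Ratio = 27 / 25 = 1.08

1.08


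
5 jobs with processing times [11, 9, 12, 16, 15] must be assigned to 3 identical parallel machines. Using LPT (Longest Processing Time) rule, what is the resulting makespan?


Sort jobs in decreasing order (LPT): [16, 15, 12, 11, 9]
Assign each job to the least loaded machine:
  Machine 1: jobs [16], load = 16
  Machine 2: jobs [15, 9], load = 24
  Machine 3: jobs [12, 11], load = 23
Makespan = max load = 24

24


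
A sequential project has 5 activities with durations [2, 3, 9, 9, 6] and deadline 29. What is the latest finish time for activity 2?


LF(activity 2) = deadline - sum of successor durations
Successors: activities 3 through 5 with durations [9, 9, 6]
Sum of successor durations = 24
LF = 29 - 24 = 5

5


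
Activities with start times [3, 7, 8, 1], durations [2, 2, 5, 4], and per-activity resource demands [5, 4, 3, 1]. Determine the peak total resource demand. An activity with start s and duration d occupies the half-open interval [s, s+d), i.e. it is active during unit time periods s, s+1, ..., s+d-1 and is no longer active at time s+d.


Each activity i is active on [start_i, start_i + duration_i).
Compute total resource usage per time slot:
  t=0: active resources = [], total = 0
  t=1: active resources = [1], total = 1
  t=2: active resources = [1], total = 1
  t=3: active resources = [5, 1], total = 6
  t=4: active resources = [5, 1], total = 6
  t=5: active resources = [], total = 0
  t=6: active resources = [], total = 0
  t=7: active resources = [4], total = 4
  t=8: active resources = [4, 3], total = 7
  t=9: active resources = [3], total = 3
  t=10: active resources = [3], total = 3
  t=11: active resources = [3], total = 3
  t=12: active resources = [3], total = 3
Peak resource demand = 7

7


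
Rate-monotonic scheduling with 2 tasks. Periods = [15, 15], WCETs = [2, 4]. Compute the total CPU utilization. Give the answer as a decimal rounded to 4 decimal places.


Compute individual utilizations (exact fractions):
  Task 1: C/T = 2/15 (approx. 0.1333)
  Task 2: C/T = 4/15 (approx. 0.2667)
Total utilization U = 2/15 + 4/15 = 2/5
Rounded to 4 decimal places: U = 0.4000
RM (Liu & Layland) bound for 2 tasks = 0.828427; compare with U = 2/5 (approx. 0.400000)
U <= bound, so schedulable by RM sufficient condition.

0.4000


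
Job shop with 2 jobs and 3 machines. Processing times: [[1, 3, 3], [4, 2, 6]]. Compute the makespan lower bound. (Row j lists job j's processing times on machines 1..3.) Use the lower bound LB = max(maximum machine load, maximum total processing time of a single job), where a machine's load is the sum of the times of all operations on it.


Machine loads:
  Machine 1: 1 + 4 = 5
  Machine 2: 3 + 2 = 5
  Machine 3: 3 + 6 = 9
Max machine load = 9
Job totals:
  Job 1: 7
  Job 2: 12
Max job total = 12
Lower bound = max(9, 12) = 12

12


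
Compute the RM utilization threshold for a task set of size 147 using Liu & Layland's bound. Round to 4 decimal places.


Compute 2^(1/147) = 1.0047264214
Subtract 1: 1.0047264214 - 1 = 0.0047264214
Multiply by n: 147 * 0.0047264214 = 0.6947839458
Round to 4 dp: 0.6948

0.6948


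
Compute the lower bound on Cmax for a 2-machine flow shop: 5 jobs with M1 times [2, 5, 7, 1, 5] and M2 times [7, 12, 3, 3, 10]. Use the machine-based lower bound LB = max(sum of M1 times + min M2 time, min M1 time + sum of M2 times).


LB1 = sum(M1 times) + min(M2 times) = 20 + 3 = 23
LB2 = min(M1 times) + sum(M2 times) = 1 + 35 = 36
Lower bound = max(LB1, LB2) = max(23, 36) = 36

36


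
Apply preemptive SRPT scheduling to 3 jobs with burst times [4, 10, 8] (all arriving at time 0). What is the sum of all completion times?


Since all jobs arrive at t=0, SRPT equals SPT ordering.
SPT order: [4, 8, 10]
Completion times:
  Job 1: p=4, C=4
  Job 2: p=8, C=12
  Job 3: p=10, C=22
Total completion time = 4 + 12 + 22 = 38

38


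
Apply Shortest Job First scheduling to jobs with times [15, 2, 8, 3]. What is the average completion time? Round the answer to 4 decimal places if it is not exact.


SJF order (ascending): [2, 3, 8, 15]
Completion times:
  Job 1: burst=2, C=2
  Job 2: burst=3, C=5
  Job 3: burst=8, C=13
  Job 4: burst=15, C=28
Average completion = 48/4 = 12.0

12.0


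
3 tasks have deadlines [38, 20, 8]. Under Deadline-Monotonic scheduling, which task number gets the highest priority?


Sort tasks by relative deadline (ascending):
  Task 3: deadline = 8
  Task 2: deadline = 20
  Task 1: deadline = 38
Priority order (highest first): [3, 2, 1]
Highest priority task = 3

3


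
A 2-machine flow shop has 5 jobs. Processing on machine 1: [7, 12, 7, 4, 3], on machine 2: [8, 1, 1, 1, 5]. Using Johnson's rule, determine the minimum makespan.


Apply Johnson's rule:
  Group 1 (a <= b): [(5, 3, 5), (1, 7, 8)]
  Group 2 (a > b): [(2, 12, 1), (3, 7, 1), (4, 4, 1)]
Optimal job order: [5, 1, 2, 3, 4]
Schedule:
  Job 5: M1 done at 3, M2 done at 8
  Job 1: M1 done at 10, M2 done at 18
  Job 2: M1 done at 22, M2 done at 23
  Job 3: M1 done at 29, M2 done at 30
  Job 4: M1 done at 33, M2 done at 34
Makespan = 34

34


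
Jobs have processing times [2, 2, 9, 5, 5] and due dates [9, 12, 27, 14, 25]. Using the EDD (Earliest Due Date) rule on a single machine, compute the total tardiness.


Sort by due date (EDD order): [(2, 9), (2, 12), (5, 14), (5, 25), (9, 27)]
Compute completion times and tardiness:
  Job 1: p=2, d=9, C=2, tardiness=max(0,2-9)=0
  Job 2: p=2, d=12, C=4, tardiness=max(0,4-12)=0
  Job 3: p=5, d=14, C=9, tardiness=max(0,9-14)=0
  Job 4: p=5, d=25, C=14, tardiness=max(0,14-25)=0
  Job 5: p=9, d=27, C=23, tardiness=max(0,23-27)=0
Total tardiness = 0

0


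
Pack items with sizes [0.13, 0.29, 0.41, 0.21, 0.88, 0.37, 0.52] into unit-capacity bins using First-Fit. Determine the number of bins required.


Place items sequentially using First-Fit:
  Item 0.13 -> new Bin 1
  Item 0.29 -> Bin 1 (now 0.42)
  Item 0.41 -> Bin 1 (now 0.83)
  Item 0.21 -> new Bin 2
  Item 0.88 -> new Bin 3
  Item 0.37 -> Bin 2 (now 0.58)
  Item 0.52 -> new Bin 4
Total bins used = 4

4


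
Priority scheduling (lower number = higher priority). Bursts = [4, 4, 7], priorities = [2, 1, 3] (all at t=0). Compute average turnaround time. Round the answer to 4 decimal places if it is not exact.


Sort by priority (ascending = highest first):
Order: [(1, 4), (2, 4), (3, 7)]
Completion times:
  Priority 1, burst=4, C=4
  Priority 2, burst=4, C=8
  Priority 3, burst=7, C=15
Average turnaround = 27/3 = 9.0

9.0


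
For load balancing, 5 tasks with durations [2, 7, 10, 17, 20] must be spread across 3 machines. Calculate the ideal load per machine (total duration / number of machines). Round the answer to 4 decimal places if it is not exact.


Total processing time = 2 + 7 + 10 + 17 + 20 = 56
Number of machines = 3
Ideal balanced load = 56 / 3 = 18.6667

18.6667


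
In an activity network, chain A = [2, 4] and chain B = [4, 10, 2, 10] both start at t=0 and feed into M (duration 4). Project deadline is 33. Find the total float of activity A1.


Forward pass: ES(A1) = sum of predecessors on chain A = 0
EF = ES + duration = 0 + 2 = 2
Backward pass: LF(M) = deadline = 33; LS(M) = 33 - 4 = 29
LF(A1) = LS(M) - sum(successors on chain A) = 29 - 4 = 25
LS = LF - duration = 25 - 2 = 23
Total float = LS - ES = 23 - 0 = 23

23


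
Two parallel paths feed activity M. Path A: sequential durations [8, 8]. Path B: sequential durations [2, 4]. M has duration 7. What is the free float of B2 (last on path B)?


ES(B2) = sum of predecessors on chain B = 2
EF(B2) = ES + duration = 2 + 4 = 6
Successor of B2 is M. ES(M) = max(sum(A), sum(B)) = max(16, 6) = 16
Free float = ES(successor) - EF(current) = 16 - 6 = 10

10


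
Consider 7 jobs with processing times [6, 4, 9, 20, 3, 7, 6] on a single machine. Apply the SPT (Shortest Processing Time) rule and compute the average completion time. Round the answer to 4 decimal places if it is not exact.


Sort jobs by processing time (SPT order): [3, 4, 6, 6, 7, 9, 20]
Compute completion times sequentially:
  Job 1: processing = 3, completes at 3
  Job 2: processing = 4, completes at 7
  Job 3: processing = 6, completes at 13
  Job 4: processing = 6, completes at 19
  Job 5: processing = 7, completes at 26
  Job 6: processing = 9, completes at 35
  Job 7: processing = 20, completes at 55
Sum of completion times = 158
Average completion time = 158/7 = 22.5714

22.5714


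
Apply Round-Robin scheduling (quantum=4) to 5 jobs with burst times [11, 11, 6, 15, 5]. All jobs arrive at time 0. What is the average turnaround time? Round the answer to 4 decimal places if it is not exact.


Time quantum = 4
Execution trace:
  J1 runs 4 units, time = 4
  J2 runs 4 units, time = 8
  J3 runs 4 units, time = 12
  J4 runs 4 units, time = 16
  J5 runs 4 units, time = 20
  J1 runs 4 units, time = 24
  J2 runs 4 units, time = 28
  J3 runs 2 units, time = 30
  J4 runs 4 units, time = 34
  J5 runs 1 units, time = 35
  J1 runs 3 units, time = 38
  J2 runs 3 units, time = 41
  J4 runs 4 units, time = 45
  J4 runs 3 units, time = 48
Finish times: [38, 41, 30, 48, 35]
Average turnaround = 192/5 = 38.4

38.4


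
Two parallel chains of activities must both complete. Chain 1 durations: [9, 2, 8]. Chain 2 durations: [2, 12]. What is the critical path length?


Path A total = 9 + 2 + 8 = 19
Path B total = 2 + 12 = 14
Critical path = longest path = max(19, 14) = 19

19


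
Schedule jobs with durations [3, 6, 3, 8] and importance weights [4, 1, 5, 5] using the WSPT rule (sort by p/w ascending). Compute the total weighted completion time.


Compute p/w ratios and sort ascending (WSPT): [(3, 5), (3, 4), (8, 5), (6, 1)]
Compute weighted completion times:
  Job (p=3,w=5): C=3, w*C=5*3=15
  Job (p=3,w=4): C=6, w*C=4*6=24
  Job (p=8,w=5): C=14, w*C=5*14=70
  Job (p=6,w=1): C=20, w*C=1*20=20
Total weighted completion time = 129

129


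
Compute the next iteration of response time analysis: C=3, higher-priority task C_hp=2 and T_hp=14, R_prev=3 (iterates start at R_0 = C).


R_next = C + ceil(R_prev / T_hp) * C_hp
ceil(3 / 14) = ceil(0.2143) = 1
Interference = 1 * 2 = 2
R_next = 3 + 2 = 5

5


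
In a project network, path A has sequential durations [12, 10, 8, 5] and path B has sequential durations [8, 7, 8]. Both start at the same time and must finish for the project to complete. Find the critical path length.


Path A total = 12 + 10 + 8 + 5 = 35
Path B total = 8 + 7 + 8 = 23
Critical path = longest path = max(35, 23) = 35

35


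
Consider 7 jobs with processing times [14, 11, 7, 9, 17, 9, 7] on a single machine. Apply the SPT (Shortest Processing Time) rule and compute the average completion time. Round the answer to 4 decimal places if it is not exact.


Sort jobs by processing time (SPT order): [7, 7, 9, 9, 11, 14, 17]
Compute completion times sequentially:
  Job 1: processing = 7, completes at 7
  Job 2: processing = 7, completes at 14
  Job 3: processing = 9, completes at 23
  Job 4: processing = 9, completes at 32
  Job 5: processing = 11, completes at 43
  Job 6: processing = 14, completes at 57
  Job 7: processing = 17, completes at 74
Sum of completion times = 250
Average completion time = 250/7 = 35.7143

35.7143


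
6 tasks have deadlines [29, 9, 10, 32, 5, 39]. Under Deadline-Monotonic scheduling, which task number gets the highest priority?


Sort tasks by relative deadline (ascending):
  Task 5: deadline = 5
  Task 2: deadline = 9
  Task 3: deadline = 10
  Task 1: deadline = 29
  Task 4: deadline = 32
  Task 6: deadline = 39
Priority order (highest first): [5, 2, 3, 1, 4, 6]
Highest priority task = 5

5


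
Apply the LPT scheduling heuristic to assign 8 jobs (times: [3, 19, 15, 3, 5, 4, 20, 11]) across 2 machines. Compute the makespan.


Sort jobs in decreasing order (LPT): [20, 19, 15, 11, 5, 4, 3, 3]
Assign each job to the least loaded machine:
  Machine 1: jobs [20, 11, 5, 3], load = 39
  Machine 2: jobs [19, 15, 4, 3], load = 41
Makespan = max load = 41

41


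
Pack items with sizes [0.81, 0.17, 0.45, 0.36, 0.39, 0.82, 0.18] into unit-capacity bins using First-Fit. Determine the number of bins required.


Place items sequentially using First-Fit:
  Item 0.81 -> new Bin 1
  Item 0.17 -> Bin 1 (now 0.98)
  Item 0.45 -> new Bin 2
  Item 0.36 -> Bin 2 (now 0.81)
  Item 0.39 -> new Bin 3
  Item 0.82 -> new Bin 4
  Item 0.18 -> Bin 2 (now 0.99)
Total bins used = 4

4


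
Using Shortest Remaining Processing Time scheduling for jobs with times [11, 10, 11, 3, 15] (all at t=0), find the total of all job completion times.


Since all jobs arrive at t=0, SRPT equals SPT ordering.
SPT order: [3, 10, 11, 11, 15]
Completion times:
  Job 1: p=3, C=3
  Job 2: p=10, C=13
  Job 3: p=11, C=24
  Job 4: p=11, C=35
  Job 5: p=15, C=50
Total completion time = 3 + 13 + 24 + 35 + 50 = 125

125


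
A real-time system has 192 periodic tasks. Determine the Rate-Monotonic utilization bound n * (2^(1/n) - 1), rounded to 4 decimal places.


Compute 2^(1/192) = 1.0036166660
Subtract 1: 1.0036166660 - 1 = 0.0036166660
Multiply by n: 192 * 0.0036166660 = 0.6943998720
Round to 4 dp: 0.6944

0.6944


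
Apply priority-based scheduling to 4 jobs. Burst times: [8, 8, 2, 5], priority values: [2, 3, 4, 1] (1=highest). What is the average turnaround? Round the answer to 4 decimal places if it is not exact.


Sort by priority (ascending = highest first):
Order: [(1, 5), (2, 8), (3, 8), (4, 2)]
Completion times:
  Priority 1, burst=5, C=5
  Priority 2, burst=8, C=13
  Priority 3, burst=8, C=21
  Priority 4, burst=2, C=23
Average turnaround = 62/4 = 15.5

15.5


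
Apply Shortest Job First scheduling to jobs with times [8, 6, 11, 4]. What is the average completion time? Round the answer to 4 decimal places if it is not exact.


SJF order (ascending): [4, 6, 8, 11]
Completion times:
  Job 1: burst=4, C=4
  Job 2: burst=6, C=10
  Job 3: burst=8, C=18
  Job 4: burst=11, C=29
Average completion = 61/4 = 15.25

15.25


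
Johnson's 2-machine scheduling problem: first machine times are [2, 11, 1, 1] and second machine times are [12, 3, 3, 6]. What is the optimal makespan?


Apply Johnson's rule:
  Group 1 (a <= b): [(3, 1, 3), (4, 1, 6), (1, 2, 12)]
  Group 2 (a > b): [(2, 11, 3)]
Optimal job order: [3, 4, 1, 2]
Schedule:
  Job 3: M1 done at 1, M2 done at 4
  Job 4: M1 done at 2, M2 done at 10
  Job 1: M1 done at 4, M2 done at 22
  Job 2: M1 done at 15, M2 done at 25
Makespan = 25

25


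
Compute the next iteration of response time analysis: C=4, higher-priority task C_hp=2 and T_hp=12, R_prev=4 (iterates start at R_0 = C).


R_next = C + ceil(R_prev / T_hp) * C_hp
ceil(4 / 12) = ceil(0.3333) = 1
Interference = 1 * 2 = 2
R_next = 4 + 2 = 6

6


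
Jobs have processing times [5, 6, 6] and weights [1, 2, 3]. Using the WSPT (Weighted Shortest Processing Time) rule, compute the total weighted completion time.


Compute p/w ratios and sort ascending (WSPT): [(6, 3), (6, 2), (5, 1)]
Compute weighted completion times:
  Job (p=6,w=3): C=6, w*C=3*6=18
  Job (p=6,w=2): C=12, w*C=2*12=24
  Job (p=5,w=1): C=17, w*C=1*17=17
Total weighted completion time = 59

59


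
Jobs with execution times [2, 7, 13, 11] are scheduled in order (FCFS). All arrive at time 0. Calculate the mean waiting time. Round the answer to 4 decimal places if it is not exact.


FCFS order (as given): [2, 7, 13, 11]
Waiting times:
  Job 1: wait = 0
  Job 2: wait = 2
  Job 3: wait = 9
  Job 4: wait = 22
Sum of waiting times = 33
Average waiting time = 33/4 = 8.25

8.25


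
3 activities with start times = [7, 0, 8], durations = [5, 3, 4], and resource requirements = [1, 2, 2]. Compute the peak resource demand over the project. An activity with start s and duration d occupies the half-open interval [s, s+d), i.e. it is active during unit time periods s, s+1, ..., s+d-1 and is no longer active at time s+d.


Each activity i is active on [start_i, start_i + duration_i).
Compute total resource usage per time slot:
  t=0: active resources = [2], total = 2
  t=1: active resources = [2], total = 2
  t=2: active resources = [2], total = 2
  t=3: active resources = [], total = 0
  t=4: active resources = [], total = 0
  t=5: active resources = [], total = 0
  t=6: active resources = [], total = 0
  t=7: active resources = [1], total = 1
  t=8: active resources = [1, 2], total = 3
  t=9: active resources = [1, 2], total = 3
  t=10: active resources = [1, 2], total = 3
  t=11: active resources = [1, 2], total = 3
Peak resource demand = 3

3


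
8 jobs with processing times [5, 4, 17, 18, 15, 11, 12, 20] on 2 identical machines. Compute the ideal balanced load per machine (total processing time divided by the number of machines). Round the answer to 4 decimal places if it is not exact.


Total processing time = 5 + 4 + 17 + 18 + 15 + 11 + 12 + 20 = 102
Number of machines = 2
Ideal balanced load = 102 / 2 = 51.0

51.0


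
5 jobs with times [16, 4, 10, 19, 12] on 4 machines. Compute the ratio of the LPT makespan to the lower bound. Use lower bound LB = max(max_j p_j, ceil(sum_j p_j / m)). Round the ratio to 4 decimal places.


LPT order: [19, 16, 12, 10, 4]
Machine loads after assignment: [19, 16, 12, 14]
LPT makespan = 19
Lower bound = max(max_job, ceil(total/4)) = max(19, 16) = 19
Ratio = 19 / 19 = 1.0

1.0


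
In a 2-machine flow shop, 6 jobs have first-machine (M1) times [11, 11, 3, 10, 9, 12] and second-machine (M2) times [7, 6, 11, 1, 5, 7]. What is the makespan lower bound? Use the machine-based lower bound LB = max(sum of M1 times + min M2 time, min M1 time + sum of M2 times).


LB1 = sum(M1 times) + min(M2 times) = 56 + 1 = 57
LB2 = min(M1 times) + sum(M2 times) = 3 + 37 = 40
Lower bound = max(LB1, LB2) = max(57, 40) = 57

57


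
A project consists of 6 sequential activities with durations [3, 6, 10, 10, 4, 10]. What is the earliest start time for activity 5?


Activity 5 starts after activities 1 through 4 complete.
Predecessor durations: [3, 6, 10, 10]
ES = 3 + 6 + 10 + 10 = 29

29


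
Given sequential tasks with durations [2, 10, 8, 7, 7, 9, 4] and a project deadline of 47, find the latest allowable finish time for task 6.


LF(activity 6) = deadline - sum of successor durations
Successors: activities 7 through 7 with durations [4]
Sum of successor durations = 4
LF = 47 - 4 = 43

43


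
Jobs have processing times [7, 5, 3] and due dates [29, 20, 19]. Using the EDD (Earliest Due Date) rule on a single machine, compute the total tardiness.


Sort by due date (EDD order): [(3, 19), (5, 20), (7, 29)]
Compute completion times and tardiness:
  Job 1: p=3, d=19, C=3, tardiness=max(0,3-19)=0
  Job 2: p=5, d=20, C=8, tardiness=max(0,8-20)=0
  Job 3: p=7, d=29, C=15, tardiness=max(0,15-29)=0
Total tardiness = 0

0


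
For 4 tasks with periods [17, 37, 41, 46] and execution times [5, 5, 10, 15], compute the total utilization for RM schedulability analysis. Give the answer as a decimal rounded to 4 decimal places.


Compute individual utilizations (exact fractions):
  Task 1: C/T = 5/17 (approx. 0.2941)
  Task 2: C/T = 5/37 (approx. 0.1351)
  Task 3: C/T = 10/41 (approx. 0.2439)
  Task 4: C/T = 15/46 (approx. 0.3261)
Total utilization U = 5/17 + 5/37 + 10/41 + 15/46 = 1185395/1186294
Rounded to 4 decimal places: U = 0.9992
RM (Liu & Layland) bound for 4 tasks = 0.756828; compare with U = 1185395/1186294 (approx. 0.999242)
bound < U <= 1, so the RM sufficient condition is not met (inconclusive; an exact test such as response-time analysis is needed).

0.9992


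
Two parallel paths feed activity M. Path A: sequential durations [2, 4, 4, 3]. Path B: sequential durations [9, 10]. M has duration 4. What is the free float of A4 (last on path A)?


ES(A4) = sum of predecessors on chain A = 10
EF(A4) = ES + duration = 10 + 3 = 13
Successor of A4 is M. ES(M) = max(sum(A), sum(B)) = max(13, 19) = 19
Free float = ES(successor) - EF(current) = 19 - 13 = 6

6


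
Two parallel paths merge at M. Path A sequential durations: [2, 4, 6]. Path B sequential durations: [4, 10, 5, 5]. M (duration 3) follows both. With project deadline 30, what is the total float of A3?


Forward pass: ES(A3) = sum of predecessors on chain A = 6
EF = ES + duration = 6 + 6 = 12
Backward pass: LF(M) = deadline = 30; LS(M) = 30 - 3 = 27
LF(A3) = LS(M) - sum(successors on chain A) = 27 - 0 = 27
LS = LF - duration = 27 - 6 = 21
Total float = LS - ES = 21 - 6 = 15

15


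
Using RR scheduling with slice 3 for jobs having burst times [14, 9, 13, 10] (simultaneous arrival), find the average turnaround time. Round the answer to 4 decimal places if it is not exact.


Time quantum = 3
Execution trace:
  J1 runs 3 units, time = 3
  J2 runs 3 units, time = 6
  J3 runs 3 units, time = 9
  J4 runs 3 units, time = 12
  J1 runs 3 units, time = 15
  J2 runs 3 units, time = 18
  J3 runs 3 units, time = 21
  J4 runs 3 units, time = 24
  J1 runs 3 units, time = 27
  J2 runs 3 units, time = 30
  J3 runs 3 units, time = 33
  J4 runs 3 units, time = 36
  J1 runs 3 units, time = 39
  J3 runs 3 units, time = 42
  J4 runs 1 units, time = 43
  J1 runs 2 units, time = 45
  J3 runs 1 units, time = 46
Finish times: [45, 30, 46, 43]
Average turnaround = 164/4 = 41.0

41.0


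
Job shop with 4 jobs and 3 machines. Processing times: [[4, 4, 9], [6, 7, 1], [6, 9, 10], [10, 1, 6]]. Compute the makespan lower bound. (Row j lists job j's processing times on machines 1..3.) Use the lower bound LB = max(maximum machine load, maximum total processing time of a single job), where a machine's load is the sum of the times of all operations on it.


Machine loads:
  Machine 1: 4 + 6 + 6 + 10 = 26
  Machine 2: 4 + 7 + 9 + 1 = 21
  Machine 3: 9 + 1 + 10 + 6 = 26
Max machine load = 26
Job totals:
  Job 1: 17
  Job 2: 14
  Job 3: 25
  Job 4: 17
Max job total = 25
Lower bound = max(26, 25) = 26

26


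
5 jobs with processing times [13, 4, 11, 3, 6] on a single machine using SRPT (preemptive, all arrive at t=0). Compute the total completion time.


Since all jobs arrive at t=0, SRPT equals SPT ordering.
SPT order: [3, 4, 6, 11, 13]
Completion times:
  Job 1: p=3, C=3
  Job 2: p=4, C=7
  Job 3: p=6, C=13
  Job 4: p=11, C=24
  Job 5: p=13, C=37
Total completion time = 3 + 7 + 13 + 24 + 37 = 84

84


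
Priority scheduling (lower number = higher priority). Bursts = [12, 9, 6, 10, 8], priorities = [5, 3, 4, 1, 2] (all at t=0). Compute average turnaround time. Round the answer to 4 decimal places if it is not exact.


Sort by priority (ascending = highest first):
Order: [(1, 10), (2, 8), (3, 9), (4, 6), (5, 12)]
Completion times:
  Priority 1, burst=10, C=10
  Priority 2, burst=8, C=18
  Priority 3, burst=9, C=27
  Priority 4, burst=6, C=33
  Priority 5, burst=12, C=45
Average turnaround = 133/5 = 26.6

26.6


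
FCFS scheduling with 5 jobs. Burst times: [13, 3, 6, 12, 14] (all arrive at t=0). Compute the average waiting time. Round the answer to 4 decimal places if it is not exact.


FCFS order (as given): [13, 3, 6, 12, 14]
Waiting times:
  Job 1: wait = 0
  Job 2: wait = 13
  Job 3: wait = 16
  Job 4: wait = 22
  Job 5: wait = 34
Sum of waiting times = 85
Average waiting time = 85/5 = 17.0

17.0


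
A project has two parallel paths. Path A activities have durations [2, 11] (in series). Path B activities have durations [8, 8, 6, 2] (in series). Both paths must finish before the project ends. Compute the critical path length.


Path A total = 2 + 11 = 13
Path B total = 8 + 8 + 6 + 2 = 24
Critical path = longest path = max(13, 24) = 24

24


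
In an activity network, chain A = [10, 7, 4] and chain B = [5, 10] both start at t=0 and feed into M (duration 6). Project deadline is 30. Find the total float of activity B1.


Forward pass: ES(B1) = sum of predecessors on chain B = 0
EF = ES + duration = 0 + 5 = 5
Backward pass: LF(M) = deadline = 30; LS(M) = 30 - 6 = 24
LF(B1) = LS(M) - sum(successors on chain B) = 24 - 10 = 14
LS = LF - duration = 14 - 5 = 9
Total float = LS - ES = 9 - 0 = 9

9


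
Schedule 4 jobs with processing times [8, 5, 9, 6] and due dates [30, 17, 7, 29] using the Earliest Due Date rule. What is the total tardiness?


Sort by due date (EDD order): [(9, 7), (5, 17), (6, 29), (8, 30)]
Compute completion times and tardiness:
  Job 1: p=9, d=7, C=9, tardiness=max(0,9-7)=2
  Job 2: p=5, d=17, C=14, tardiness=max(0,14-17)=0
  Job 3: p=6, d=29, C=20, tardiness=max(0,20-29)=0
  Job 4: p=8, d=30, C=28, tardiness=max(0,28-30)=0
Total tardiness = 2

2


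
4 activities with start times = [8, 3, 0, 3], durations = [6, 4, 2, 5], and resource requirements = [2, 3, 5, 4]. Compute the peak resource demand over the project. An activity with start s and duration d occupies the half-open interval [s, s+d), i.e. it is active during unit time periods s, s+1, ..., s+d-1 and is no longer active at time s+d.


Each activity i is active on [start_i, start_i + duration_i).
Compute total resource usage per time slot:
  t=0: active resources = [5], total = 5
  t=1: active resources = [5], total = 5
  t=2: active resources = [], total = 0
  t=3: active resources = [3, 4], total = 7
  t=4: active resources = [3, 4], total = 7
  t=5: active resources = [3, 4], total = 7
  t=6: active resources = [3, 4], total = 7
  t=7: active resources = [4], total = 4
  t=8: active resources = [2], total = 2
  t=9: active resources = [2], total = 2
  t=10: active resources = [2], total = 2
  t=11: active resources = [2], total = 2
  t=12: active resources = [2], total = 2
  t=13: active resources = [2], total = 2
Peak resource demand = 7

7


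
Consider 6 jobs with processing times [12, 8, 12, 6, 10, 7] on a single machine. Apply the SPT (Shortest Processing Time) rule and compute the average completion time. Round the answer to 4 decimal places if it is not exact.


Sort jobs by processing time (SPT order): [6, 7, 8, 10, 12, 12]
Compute completion times sequentially:
  Job 1: processing = 6, completes at 6
  Job 2: processing = 7, completes at 13
  Job 3: processing = 8, completes at 21
  Job 4: processing = 10, completes at 31
  Job 5: processing = 12, completes at 43
  Job 6: processing = 12, completes at 55
Sum of completion times = 169
Average completion time = 169/6 = 28.1667

28.1667


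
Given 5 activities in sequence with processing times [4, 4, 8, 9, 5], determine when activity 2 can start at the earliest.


Activity 2 starts after activities 1 through 1 complete.
Predecessor durations: [4]
ES = 4 = 4

4


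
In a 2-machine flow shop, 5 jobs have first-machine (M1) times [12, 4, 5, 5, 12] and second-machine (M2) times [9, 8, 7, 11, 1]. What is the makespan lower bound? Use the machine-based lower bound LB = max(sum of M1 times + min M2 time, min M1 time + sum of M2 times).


LB1 = sum(M1 times) + min(M2 times) = 38 + 1 = 39
LB2 = min(M1 times) + sum(M2 times) = 4 + 36 = 40
Lower bound = max(LB1, LB2) = max(39, 40) = 40

40


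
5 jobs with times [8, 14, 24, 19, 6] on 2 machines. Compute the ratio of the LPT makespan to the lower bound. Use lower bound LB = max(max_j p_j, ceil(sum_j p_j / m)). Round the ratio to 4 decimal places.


LPT order: [24, 19, 14, 8, 6]
Machine loads after assignment: [38, 33]
LPT makespan = 38
Lower bound = max(max_job, ceil(total/2)) = max(24, 36) = 36
Ratio = 38 / 36 = 1.0556

1.0556


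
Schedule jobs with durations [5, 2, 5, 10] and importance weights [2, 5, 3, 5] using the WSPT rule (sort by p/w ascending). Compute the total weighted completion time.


Compute p/w ratios and sort ascending (WSPT): [(2, 5), (5, 3), (10, 5), (5, 2)]
Compute weighted completion times:
  Job (p=2,w=5): C=2, w*C=5*2=10
  Job (p=5,w=3): C=7, w*C=3*7=21
  Job (p=10,w=5): C=17, w*C=5*17=85
  Job (p=5,w=2): C=22, w*C=2*22=44
Total weighted completion time = 160

160


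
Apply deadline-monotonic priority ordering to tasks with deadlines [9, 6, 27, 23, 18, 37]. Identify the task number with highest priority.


Sort tasks by relative deadline (ascending):
  Task 2: deadline = 6
  Task 1: deadline = 9
  Task 5: deadline = 18
  Task 4: deadline = 23
  Task 3: deadline = 27
  Task 6: deadline = 37
Priority order (highest first): [2, 1, 5, 4, 3, 6]
Highest priority task = 2

2


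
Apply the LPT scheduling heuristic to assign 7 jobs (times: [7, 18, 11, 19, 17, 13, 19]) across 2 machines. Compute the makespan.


Sort jobs in decreasing order (LPT): [19, 19, 18, 17, 13, 11, 7]
Assign each job to the least loaded machine:
  Machine 1: jobs [19, 18, 11, 7], load = 55
  Machine 2: jobs [19, 17, 13], load = 49
Makespan = max load = 55

55


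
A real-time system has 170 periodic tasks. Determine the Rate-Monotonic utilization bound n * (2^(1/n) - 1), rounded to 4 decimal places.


Compute 2^(1/170) = 1.0040856600
Subtract 1: 1.0040856600 - 1 = 0.0040856600
Multiply by n: 170 * 0.0040856600 = 0.6945622000
Round to 4 dp: 0.6946

0.6946
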